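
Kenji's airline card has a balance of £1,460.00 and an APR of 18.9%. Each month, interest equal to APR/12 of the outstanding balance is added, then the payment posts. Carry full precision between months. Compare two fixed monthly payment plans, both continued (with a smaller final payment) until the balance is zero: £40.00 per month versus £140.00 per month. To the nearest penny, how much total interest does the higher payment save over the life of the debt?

Monthly rate r = 18.9%/12 = 1.575% = 0.01575.
At £40.00/mo: n = ⌈−ln(1 − rB₀/P)/ln(1+r)⌉ = 55 payments (last £29.50); total interest = total paid − £1,460.00 = £729.50.
At £140.00/mo: 12 payments (last £67.70); total interest £147.70.
Interest saved = £729.50 − £147.70 = £581.80.

£581.80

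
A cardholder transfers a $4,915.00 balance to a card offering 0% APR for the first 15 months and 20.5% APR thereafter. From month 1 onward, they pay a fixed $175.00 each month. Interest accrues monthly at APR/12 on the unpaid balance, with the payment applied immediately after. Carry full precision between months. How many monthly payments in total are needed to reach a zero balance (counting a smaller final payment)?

30 payments

Promo months 1–15 at r₀ = 0%/12 = 0; months 16+ at r₁ = 20.5%/12 = 0.0170833.
After month 15 (no interest yet): B = $4,915.00 − 15·$175.00 = $2,290.00.
Then at r₁ with $175.00/mo: n₂ = −ln(1 − r₁·B/P)/ln(1+r₁) ≈ 14.94 → 15 more payments.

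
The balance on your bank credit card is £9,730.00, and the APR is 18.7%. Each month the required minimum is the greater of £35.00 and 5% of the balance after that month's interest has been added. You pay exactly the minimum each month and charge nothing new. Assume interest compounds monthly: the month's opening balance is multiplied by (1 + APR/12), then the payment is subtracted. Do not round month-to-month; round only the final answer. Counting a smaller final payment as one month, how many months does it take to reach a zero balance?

98 months

Monthly rate r = 18.7%/12 = 1.55833% = 0.0155833.
While 5% of the post-interest balance exceeds £35.00, each month B ← (B·(1+r))·(1 − 0.05), i.e. B shrinks by the factor (1+r)·0.95 = 0.9648.
This holds for months 1–74. Entering month 75 the balance is £686.45; 5% of the post-interest balance is now below £35.00, so the flat £35.00 minimum applies from here.
From month 75 a fixed £35.00 at rate r clears £686.45 in 24 more payments. Total: 74 + 24 = 98 months.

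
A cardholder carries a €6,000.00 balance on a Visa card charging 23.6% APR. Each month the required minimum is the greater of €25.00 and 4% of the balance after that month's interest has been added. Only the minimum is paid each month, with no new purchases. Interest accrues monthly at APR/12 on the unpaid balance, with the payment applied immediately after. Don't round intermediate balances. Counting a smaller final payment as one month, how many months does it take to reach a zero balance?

141 months

Monthly rate r = 23.6%/12 = 1.96667% = 0.0196667.
While 4% of the post-interest balance exceeds €25.00, each month B ← (B·(1+r))·(1 − 0.04), i.e. B shrinks by the factor (1+r)·0.96 = 0.97888.
This holds for months 1–107. Entering month 108 the balance is €611.23; 4% of the post-interest balance is now below €25.00, so the flat €25.00 minimum applies from here.
From month 108 a fixed €25.00 at rate r clears €611.23 in 34 more payments. Total: 107 + 34 = 141 months.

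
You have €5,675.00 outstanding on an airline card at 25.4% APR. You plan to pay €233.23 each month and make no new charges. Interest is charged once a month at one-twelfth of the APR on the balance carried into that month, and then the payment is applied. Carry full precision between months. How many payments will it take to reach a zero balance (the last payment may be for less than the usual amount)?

Monthly rate r = 25.4%/12 = 2.11667% = 0.0211667.
Recurrence: B ← B·(1+r) − €233.23.
Month 1: interest €120.12; balance after payment €5,561.89.
Month 2: interest €117.73; balance after payment €5,446.39.
Closed form: n = −ln(1 − rB₀/P)/ln(1+r) = −ln(0.48497)/ln(1.02117) ≈ 34.550, so the balance reaches zero during payment 35.

35 payments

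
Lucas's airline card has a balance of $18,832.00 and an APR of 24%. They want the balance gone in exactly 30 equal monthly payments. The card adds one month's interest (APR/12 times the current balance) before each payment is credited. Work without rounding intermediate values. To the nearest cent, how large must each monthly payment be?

$840.85

Monthly rate r = 24%/12 = 2% = 0.02.
Level-payment amortization: P = B₀·r / (1 − (1+r)^(−n)) = 18832.00·0.02 / (1 − 1.02^(−30)).
Denominator 1 − (1+r)^(−30) = 0.447929111.
P = 376.64 / 0.447929111 ≈ 840.85.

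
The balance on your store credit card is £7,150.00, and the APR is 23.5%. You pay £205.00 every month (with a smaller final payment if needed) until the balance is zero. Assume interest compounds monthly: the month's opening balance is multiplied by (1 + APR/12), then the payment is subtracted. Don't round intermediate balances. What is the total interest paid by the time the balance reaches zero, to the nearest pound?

£4,995

Monthly rate r = 23.5%/12 = 1.95833% = 0.0195833.
Payoff takes n = ⌈−ln(1 − rB₀/P)/ln(1+r)⌉ = ⌈59.242⌉ = 60 payments; the last is £49.99.
Total paid = 59·£205.00 + £49.99 = £12,144.99.
Total interest = total paid − principal = £12,144.99 − £7,150.00 = £4,994.99.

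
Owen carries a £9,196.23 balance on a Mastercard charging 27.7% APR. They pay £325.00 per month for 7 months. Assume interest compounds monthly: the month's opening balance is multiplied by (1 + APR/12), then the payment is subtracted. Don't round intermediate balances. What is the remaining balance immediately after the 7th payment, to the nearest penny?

£8,350.39

Monthly rate r = 27.7%/12 = 2.30833% = 0.0230833.
Each month: B ← B·(1+r) − £325.00.
Month 1: interest £212.28; balance after payment £9,083.51.
Month 2: interest £209.68; balance after payment £8,968.19.
Month 3: interest £207.02; balance after payment £8,850.20.
Month 4: interest £204.29; balance after payment £8,729.50.
Month 5: interest £201.51; balance after payment £8,606.00.
Month 6: interest £198.66; balance after payment £8,479.66.
Month 7: interest £195.74; balance after payment £8,350.39.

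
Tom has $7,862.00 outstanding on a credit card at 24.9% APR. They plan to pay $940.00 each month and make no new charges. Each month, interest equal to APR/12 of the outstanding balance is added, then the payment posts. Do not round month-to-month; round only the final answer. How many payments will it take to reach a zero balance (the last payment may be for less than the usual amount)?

10 payments

Monthly rate r = 24.9%/12 = 2.075% = 0.02075.
Recurrence: B ← B·(1+r) − $940.00.
Month 1: interest $163.14; balance after payment $7,085.14.
Month 2: interest $147.02; balance after payment $6,292.15.
Closed form: n = −ln(1 − rB₀/P)/ln(1+r) = −ln(0.82645)/ln(1.02075) ≈ 9.281, so the balance reaches zero during payment 10.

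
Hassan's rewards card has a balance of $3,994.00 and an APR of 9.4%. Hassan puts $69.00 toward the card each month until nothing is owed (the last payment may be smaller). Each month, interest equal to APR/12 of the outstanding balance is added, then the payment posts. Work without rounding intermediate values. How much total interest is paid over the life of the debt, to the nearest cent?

$1,347.96

Monthly rate r = 9.4%/12 = 0.783333% = 0.00783333.
Payoff takes n = ⌈−ln(1 − rB₀/P)/ln(1+r)⌉ = ⌈77.419⌉ = 78 payments; the last is $28.96.
Total paid = 77·$69.00 + $28.96 = $5,341.96.
Total interest = total paid − principal = $5,341.96 − $3,994.00 = $1,347.96.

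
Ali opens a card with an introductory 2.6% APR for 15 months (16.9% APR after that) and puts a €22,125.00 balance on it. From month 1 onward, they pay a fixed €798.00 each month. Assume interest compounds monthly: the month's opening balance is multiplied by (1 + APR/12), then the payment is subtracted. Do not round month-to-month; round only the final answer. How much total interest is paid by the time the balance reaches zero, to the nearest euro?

Promo months 1–15 at r₀ = 2.6%/12 = 0.00216667; months 16+ at r₁ = 16.9%/12 = 0.0140833.
After month 15: iterate B ← B·(1+r₀) − €798.00 for 15 months → €10,701.81.
Then at r₁ with €798.00/mo: n₂ = −ln(1 − r₁·B/P)/ln(1+r₁) ≈ 14.97 → 15 more payments.
Total paid = 29·€798.00 + €772.44 = €23,914.44; interest = €23,914.44 − €22,125.00 = €1,789.44.

€1,789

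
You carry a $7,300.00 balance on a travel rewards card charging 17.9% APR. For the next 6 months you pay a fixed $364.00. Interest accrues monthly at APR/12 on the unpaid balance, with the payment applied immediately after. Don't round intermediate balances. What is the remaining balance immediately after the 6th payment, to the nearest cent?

Monthly rate r = 17.9%/12 = 1.49167% = 0.0149167.
Each month: B ← B·(1+r) − $364.00.
Month 1: interest $108.89; balance after payment $7,044.89.
Month 2: interest $105.09; balance after payment $6,785.98.
Month 3: interest $101.22; balance after payment $6,523.20.
Month 4: interest $97.30; balance after payment $6,256.51.
Month 5: interest $93.33; balance after payment $5,985.83.
Month 6: interest $89.29; balance after payment $5,711.12.

$5,711.12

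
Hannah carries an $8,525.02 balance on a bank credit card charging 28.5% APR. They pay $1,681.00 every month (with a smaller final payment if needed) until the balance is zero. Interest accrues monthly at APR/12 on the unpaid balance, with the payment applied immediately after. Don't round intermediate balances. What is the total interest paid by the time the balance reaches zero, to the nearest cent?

Monthly rate r = 28.5%/12 = 2.375% = 0.02375.
Payoff takes n = ⌈−ln(1 − rB₀/P)/ln(1+r)⌉ = ⌈5.468⌉ = 6 payments; the last is $791.13.
Total paid = 5·$1,681.00 + $791.13 = $9,196.13.
Total interest = total paid − principal = $9,196.13 − $8,525.02 = $671.11.

$671.11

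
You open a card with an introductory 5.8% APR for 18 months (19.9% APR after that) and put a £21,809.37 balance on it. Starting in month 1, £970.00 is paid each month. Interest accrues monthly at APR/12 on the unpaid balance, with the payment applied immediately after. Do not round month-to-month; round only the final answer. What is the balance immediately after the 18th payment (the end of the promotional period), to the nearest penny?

£5,590.64

Promo months 1–18 at r₀ = 5.8%/12 = 0.00483333; months 19+ at r₁ = 19.9%/12 = 0.0165833.
After month 18: iterate B ← B·(1+r₀) − £970.00 for 18 months → £5,590.64.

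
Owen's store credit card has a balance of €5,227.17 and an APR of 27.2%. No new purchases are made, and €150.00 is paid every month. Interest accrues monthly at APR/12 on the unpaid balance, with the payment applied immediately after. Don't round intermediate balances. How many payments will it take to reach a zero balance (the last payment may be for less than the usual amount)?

Monthly rate r = 27.2%/12 = 2.26667% = 0.0226667.
Recurrence: B ← B·(1+r) − €150.00.
Month 1: interest €118.48; balance after payment €5,195.65.
Month 2: interest €117.77; balance after payment €5,163.42.
Closed form: n = −ln(1 − rB₀/P)/ln(1+r) = −ln(0.21012)/ln(1.02267) ≈ 69.605, so the balance reaches zero during payment 70.

70 months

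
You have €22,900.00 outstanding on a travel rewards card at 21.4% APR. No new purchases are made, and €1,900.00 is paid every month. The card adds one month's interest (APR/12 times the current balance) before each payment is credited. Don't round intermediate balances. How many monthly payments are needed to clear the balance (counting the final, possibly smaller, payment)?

Monthly rate r = 21.4%/12 = 1.78333% = 0.0178333.
Recurrence: B ← B·(1+r) − €1,900.00.
Month 1: interest €408.38; balance after payment €21,408.38.
Month 2: interest €381.78; balance after payment €19,890.17.
Closed form: n = −ln(1 − rB₀/P)/ln(1+r) = −ln(0.78506)/ln(1.01783) ≈ 13.690, so the balance reaches zero during payment 14.

14 months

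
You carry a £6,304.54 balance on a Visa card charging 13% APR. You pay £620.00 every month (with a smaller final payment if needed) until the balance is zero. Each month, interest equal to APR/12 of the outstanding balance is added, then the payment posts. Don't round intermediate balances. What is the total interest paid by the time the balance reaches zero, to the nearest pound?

£412

Monthly rate r = 13%/12 = 1.08333% = 0.0108333.
Payoff takes n = ⌈−ln(1 − rB₀/P)/ln(1+r)⌉ = ⌈10.832⌉ = 11 payments; the last is £516.19.
Total paid = 10·£620.00 + £516.19 = £6,716.19.
Total interest = total paid − principal = £6,716.19 − £6,304.54 = £411.65.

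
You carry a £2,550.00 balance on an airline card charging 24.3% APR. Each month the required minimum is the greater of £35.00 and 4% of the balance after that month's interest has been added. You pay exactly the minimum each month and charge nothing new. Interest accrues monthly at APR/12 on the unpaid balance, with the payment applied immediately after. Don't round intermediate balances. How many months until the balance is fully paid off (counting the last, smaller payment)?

Monthly rate r = 24.3%/12 = 2.025% = 0.02025.
While 4% of the post-interest balance exceeds £35.00, each month B ← (B·(1+r))·(1 − 0.04), i.e. B shrinks by the factor (1+r)·0.96 = 0.97944.
This holds for months 1–53. Entering month 54 the balance is £847.94; 4% of the post-interest balance is now below £35.00, so the flat £35.00 minimum applies from here.
From month 54 a fixed £35.00 at rate r clears £847.94 in 34 more payments. Total: 53 + 34 = 87 months.

87 months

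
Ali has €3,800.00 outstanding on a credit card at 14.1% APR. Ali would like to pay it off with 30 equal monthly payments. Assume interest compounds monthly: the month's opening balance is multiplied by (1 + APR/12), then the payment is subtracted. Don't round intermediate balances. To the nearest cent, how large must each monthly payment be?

€151.04

Monthly rate r = 14.1%/12 = 1.175% = 0.01175.
Level-payment amortization: P = B₀·r / (1 − (1+r)^(−n)) = 3800.00·0.01175 / (1 − 1.01175^(−30)).
Denominator 1 − (1+r)^(−30) = 0.295625528.
P = 44.65 / 0.295625528 ≈ 151.04.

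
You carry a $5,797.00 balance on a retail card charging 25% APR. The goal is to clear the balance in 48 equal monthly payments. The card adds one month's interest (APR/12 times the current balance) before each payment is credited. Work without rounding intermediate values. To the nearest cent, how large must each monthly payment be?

Monthly rate r = 25%/12 = 2.08333% = 0.0208333.
Level-payment amortization: P = B₀·r / (1 − (1+r)^(−n)) = 5797.00·0.0208333 / (1 − 1.02083^(−48)).
Denominator 1 − (1+r)^(−48) = 0.628321403.
P = 120.771 / 0.628321403 ≈ 192.21.

$192.21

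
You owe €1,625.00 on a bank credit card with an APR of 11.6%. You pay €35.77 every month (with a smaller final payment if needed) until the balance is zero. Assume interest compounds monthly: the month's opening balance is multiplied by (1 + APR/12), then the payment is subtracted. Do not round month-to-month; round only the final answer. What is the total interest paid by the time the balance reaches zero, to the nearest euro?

Monthly rate r = 11.6%/12 = 0.966667% = 0.00966667.
Payoff takes n = ⌈−ln(1 − rB₀/P)/ln(1+r)⌉ = ⌈60.113⌉ = 61 payments; the last is €4.05.
Total paid = 60·€35.77 + €4.05 = €2,150.25.
Total interest = total paid − principal = €2,150.25 − €1,625.00 = €525.25.

€525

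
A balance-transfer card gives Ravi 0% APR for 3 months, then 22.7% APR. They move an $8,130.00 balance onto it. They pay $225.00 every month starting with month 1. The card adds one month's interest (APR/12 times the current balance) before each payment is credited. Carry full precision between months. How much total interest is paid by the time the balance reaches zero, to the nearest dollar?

Promo months 1–3 at r₀ = 0%/12 = 0; months 4+ at r₁ = 22.7%/12 = 0.0189167.
After month 3 (no interest yet): B = $8,130.00 − 3·$225.00 = $7,455.00.
Then at r₁ with $225.00/mo: n₂ = −ln(1 − r₁·B/P)/ln(1+r₁) ≈ 52.59 → 53 more payments.
Total paid = 55·$225.00 + $133.63 = $12,508.63; interest = $12,508.63 − $8,130.00 = $4,378.63.

$4,379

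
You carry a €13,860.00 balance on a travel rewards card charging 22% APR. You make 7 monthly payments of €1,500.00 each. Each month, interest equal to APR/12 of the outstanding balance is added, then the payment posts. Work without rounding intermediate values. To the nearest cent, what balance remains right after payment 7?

Monthly rate r = 22%/12 = 1.83333% = 0.0183333.
Each month: B ← B·(1+r) − €1,500.00.
Month 1: interest €254.10; balance after payment €12,614.10.
Month 2: interest €231.26; balance after payment €11,345.36.
Month 3: interest €208.00; balance after payment €10,053.36.
Month 4: interest €184.31; balance after payment €8,737.67.
Month 5: interest €160.19; balance after payment €7,397.86.
Month 6: interest €135.63; balance after payment €6,033.49.
Month 7: interest €110.61; balance after payment €4,644.10.

€4,644.10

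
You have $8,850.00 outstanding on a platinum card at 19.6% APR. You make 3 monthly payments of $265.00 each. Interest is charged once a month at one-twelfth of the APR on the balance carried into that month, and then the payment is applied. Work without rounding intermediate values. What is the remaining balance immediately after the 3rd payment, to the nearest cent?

Monthly rate r = 19.6%/12 = 1.63333% = 0.0163333.
Each month: B ← B·(1+r) − $265.00.
Month 1: interest $144.55; balance after payment $8,729.55.
Month 2: interest $142.58; balance after payment $8,607.13.
Month 3: interest $140.58; balance after payment $8,482.72.

$8,482.72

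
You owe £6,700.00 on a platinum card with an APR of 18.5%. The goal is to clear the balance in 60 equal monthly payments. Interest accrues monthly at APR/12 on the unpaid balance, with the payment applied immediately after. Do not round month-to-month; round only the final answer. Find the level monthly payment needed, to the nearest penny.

Monthly rate r = 18.5%/12 = 1.54167% = 0.0154167.
Level-payment amortization: P = B₀·r / (1 − (1+r)^(−n)) = 6700.00·0.0154167 / (1 − 1.01542^(−60)).
Denominator 1 − (1+r)^(−60) = 0.600660057.
P = 103.292 / 0.600660057 ≈ 171.96.

£171.96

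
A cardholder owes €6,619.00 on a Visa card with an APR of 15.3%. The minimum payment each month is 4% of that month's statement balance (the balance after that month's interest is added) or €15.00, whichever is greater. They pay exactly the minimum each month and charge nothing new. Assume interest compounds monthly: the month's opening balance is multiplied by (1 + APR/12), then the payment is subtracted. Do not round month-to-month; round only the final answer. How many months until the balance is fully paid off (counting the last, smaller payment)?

Monthly rate r = 15.3%/12 = 1.275% = 0.01275.
While 4% of the post-interest balance exceeds €15.00, each month B ← (B·(1+r))·(1 − 0.04), i.e. B shrinks by the factor (1+r)·0.96 = 0.97224.
This holds for months 1–103. Entering month 104 the balance is €364.30; 4% of the post-interest balance is now below €15.00, so the flat €15.00 minimum applies from here.
From month 104 a fixed €15.00 at rate r clears €364.30 in 30 more payments. Total: 103 + 30 = 133 months.

133 months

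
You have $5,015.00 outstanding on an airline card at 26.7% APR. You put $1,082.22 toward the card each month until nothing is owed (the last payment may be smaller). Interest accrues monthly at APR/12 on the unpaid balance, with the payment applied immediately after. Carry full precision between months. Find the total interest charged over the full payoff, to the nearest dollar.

Monthly rate r = 26.7%/12 = 2.225% = 0.02225.
Payoff takes n = ⌈−ln(1 − rB₀/P)/ln(1+r)⌉ = ⌈4.945⌉ = 5 payments; the last is $1,023.21.
Total paid = 4·$1,082.22 + $1,023.21 = $5,352.09.
Total interest = total paid − principal = $5,352.09 − $5,015.00 = $337.09.

$337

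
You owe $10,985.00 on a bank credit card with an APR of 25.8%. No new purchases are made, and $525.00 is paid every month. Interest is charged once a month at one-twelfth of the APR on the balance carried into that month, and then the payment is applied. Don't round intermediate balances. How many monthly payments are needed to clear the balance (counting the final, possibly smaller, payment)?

Monthly rate r = 25.8%/12 = 2.15% = 0.0215.
Recurrence: B ← B·(1+r) − $525.00.
Month 1: interest $236.18; balance after payment $10,696.18.
Month 2: interest $229.97; balance after payment $10,401.15.
Closed form: n = −ln(1 − rB₀/P)/ln(1+r) = −ln(0.55014)/ln(1.0215) ≈ 28.092, so the balance reaches zero during payment 29.

29 months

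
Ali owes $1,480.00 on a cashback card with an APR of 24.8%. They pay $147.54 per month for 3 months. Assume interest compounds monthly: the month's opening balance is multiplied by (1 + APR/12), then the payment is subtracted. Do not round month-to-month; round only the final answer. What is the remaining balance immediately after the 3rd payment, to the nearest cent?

Monthly rate r = 24.8%/12 = 2.06667% = 0.0206667.
Each month: B ← B·(1+r) − $147.54.
Month 1: interest $30.59; balance after payment $1,363.05.
Month 2: interest $28.17; balance after payment $1,243.68.
Month 3: interest $25.70; balance after payment $1,121.84.

$1,121.84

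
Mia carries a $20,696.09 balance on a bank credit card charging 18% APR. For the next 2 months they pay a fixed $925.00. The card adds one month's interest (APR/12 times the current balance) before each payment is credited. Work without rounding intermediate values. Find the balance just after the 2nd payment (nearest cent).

$19,457.75

Monthly rate r = 18%/12 = 1.5% = 0.015.
Each month: B ← B·(1+r) − $925.00.
Month 1: interest $310.44; balance after payment $20,081.53.
Month 2: interest $301.22; balance after payment $19,457.75.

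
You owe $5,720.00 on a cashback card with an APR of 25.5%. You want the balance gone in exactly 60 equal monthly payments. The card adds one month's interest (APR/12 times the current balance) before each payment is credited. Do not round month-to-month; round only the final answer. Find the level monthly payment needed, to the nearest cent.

Monthly rate r = 25.5%/12 = 2.125% = 0.02125.
Level-payment amortization: P = B₀·r / (1 − (1+r)^(−n)) = 5720.00·0.02125 / (1 − 1.02125^(−60)).
Denominator 1 − (1+r)^(−60) = 0.71681136.
P = 121.55 / 0.71681136 ≈ 169.57.

$169.57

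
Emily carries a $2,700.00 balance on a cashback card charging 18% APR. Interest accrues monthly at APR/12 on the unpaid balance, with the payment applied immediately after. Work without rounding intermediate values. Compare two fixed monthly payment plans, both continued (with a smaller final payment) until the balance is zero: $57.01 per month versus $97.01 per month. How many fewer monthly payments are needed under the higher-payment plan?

Monthly rate r = 18%/12 = 1.5% = 0.015.
At $57.01/mo: n = ⌈−ln(1 − rB₀/P)/ln(1+r)⌉ = 84 payments (last $13.50); total interest = total paid − $2,700.00 = $2,045.33.
At $97.01/mo: 37 payments (last $28.86); total interest $821.22.
Payments saved = 84 − 37 = 47.

47 fewer payments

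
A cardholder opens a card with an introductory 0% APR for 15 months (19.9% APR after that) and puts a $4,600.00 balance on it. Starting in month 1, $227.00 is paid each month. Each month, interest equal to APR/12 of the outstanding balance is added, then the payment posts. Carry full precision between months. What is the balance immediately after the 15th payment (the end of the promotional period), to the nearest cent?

Promo months 1–15 at r₀ = 0%/12 = 0; months 16+ at r₁ = 19.9%/12 = 0.0165833.
After month 15 (no interest yet): B = $4,600.00 − 15·$227.00 = $1,195.00.

$1,195.00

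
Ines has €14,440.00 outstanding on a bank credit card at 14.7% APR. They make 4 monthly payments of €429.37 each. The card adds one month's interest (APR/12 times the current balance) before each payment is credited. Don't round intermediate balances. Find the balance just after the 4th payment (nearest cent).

Monthly rate r = 14.7%/12 = 1.225% = 0.01225.
Each month: B ← B·(1+r) − €429.37.
Month 1: interest €176.89; balance after payment €14,187.52.
Month 2: interest €173.80; balance after payment €13,931.95.
Month 3: interest €170.67; balance after payment €13,673.24.
Month 4: interest €167.50; balance after payment €13,411.37.

€13,411.37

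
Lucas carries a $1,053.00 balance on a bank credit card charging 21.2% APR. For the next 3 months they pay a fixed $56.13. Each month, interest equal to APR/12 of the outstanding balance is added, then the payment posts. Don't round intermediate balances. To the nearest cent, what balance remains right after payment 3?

Monthly rate r = 21.2%/12 = 1.76667% = 0.0176667.
Each month: B ← B·(1+r) − $56.13.
Month 1: interest $18.60; balance after payment $1,015.47.
Month 2: interest $17.94; balance after payment $977.28.
Month 3: interest $17.27; balance after payment $938.42.

$938.42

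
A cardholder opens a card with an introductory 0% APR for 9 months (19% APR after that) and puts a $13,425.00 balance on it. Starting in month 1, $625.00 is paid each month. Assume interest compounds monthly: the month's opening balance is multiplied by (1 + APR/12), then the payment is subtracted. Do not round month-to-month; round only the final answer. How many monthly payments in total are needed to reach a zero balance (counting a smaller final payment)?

Promo months 1–9 at r₀ = 0%/12 = 0; months 10+ at r₁ = 19%/12 = 0.0158333.
After month 9 (no interest yet): B = $13,425.00 − 9·$625.00 = $7,800.00.
Then at r₁ with $625.00/mo: n₂ = −ln(1 − r₁·B/P)/ln(1+r₁) ≈ 14.01 → 15 more payments.

24 payments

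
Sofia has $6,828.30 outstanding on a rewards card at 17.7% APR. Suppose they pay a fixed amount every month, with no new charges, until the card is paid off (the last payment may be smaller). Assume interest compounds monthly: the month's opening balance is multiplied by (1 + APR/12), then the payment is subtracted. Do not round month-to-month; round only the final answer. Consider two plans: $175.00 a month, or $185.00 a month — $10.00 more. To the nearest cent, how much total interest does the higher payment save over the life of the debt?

Monthly rate r = 17.7%/12 = 1.475% = 0.01475.
At $175.00/mo: n = ⌈−ln(1 − rB₀/P)/ln(1+r)⌉ = 59 payments (last $91.84); total interest = total paid − $6,828.30 = $3,413.54.
At $185.00/mo: 54 payments (last $128.40); total interest $3,105.10.
Interest saved = $3,413.54 − $3,105.10 = $308.44.

$308.44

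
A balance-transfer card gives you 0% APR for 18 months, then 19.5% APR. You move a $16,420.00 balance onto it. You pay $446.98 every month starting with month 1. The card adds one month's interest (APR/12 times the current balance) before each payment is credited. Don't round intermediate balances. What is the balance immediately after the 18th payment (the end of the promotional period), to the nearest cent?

$8,374.36

Promo months 1–18 at r₀ = 0%/12 = 0; months 19+ at r₁ = 19.5%/12 = 0.01625.
After month 18 (no interest yet): B = $16,420.00 − 18·$446.98 = $8,374.36.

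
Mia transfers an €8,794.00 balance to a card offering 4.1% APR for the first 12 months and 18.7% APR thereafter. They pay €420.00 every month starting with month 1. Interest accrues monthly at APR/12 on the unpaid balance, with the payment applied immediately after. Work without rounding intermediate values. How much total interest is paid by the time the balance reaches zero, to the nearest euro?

Promo months 1–12 at r₀ = 4.1%/12 = 0.00341667; months 13+ at r₁ = 18.7%/12 = 0.0155833.
After month 12: iterate B ← B·(1+r₀) − €420.00 for 12 months → €4,025.61.
Then at r₁ with €420.00/mo: n₂ = −ln(1 − r₁·B/P)/ln(1+r₁) ≈ 10.46 → 11 more payments.
Total paid = 22·€420.00 + €194.69 = €9,434.69; interest = €9,434.69 − €8,794.00 = €640.69.

€641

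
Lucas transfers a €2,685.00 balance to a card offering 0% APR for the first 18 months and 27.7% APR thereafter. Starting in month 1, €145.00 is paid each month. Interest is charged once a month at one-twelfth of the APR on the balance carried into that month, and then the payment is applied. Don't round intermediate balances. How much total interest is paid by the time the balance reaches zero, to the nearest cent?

Promo months 1–18 at r₀ = 0%/12 = 0; months 19+ at r₁ = 27.7%/12 = 0.0230833.
After month 18 (no interest yet): B = €2,685.00 − 18·€145.00 = €75.00.
Then at r₁ with €145.00/mo: n₂ = −ln(1 − r₁·B/P)/ln(1+r₁) ≈ 0.53 → 1 more payments.
Total paid = 18·€145.00 + €76.73 = €2,686.73; interest = €2,686.73 − €2,685.00 = €1.73.

€1.73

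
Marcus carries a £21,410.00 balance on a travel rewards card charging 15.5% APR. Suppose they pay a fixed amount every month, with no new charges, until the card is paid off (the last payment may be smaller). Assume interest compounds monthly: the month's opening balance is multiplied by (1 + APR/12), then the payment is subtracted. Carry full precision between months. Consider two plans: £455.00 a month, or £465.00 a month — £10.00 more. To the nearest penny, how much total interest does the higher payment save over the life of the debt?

Monthly rate r = 15.5%/12 = 1.29167% = 0.0129167.
At £455.00/mo: n = ⌈−ln(1 − rB₀/P)/ln(1+r)⌉ = 73 payments (last £422.81); total interest = total paid − £21,410.00 = £11,772.81.
At £465.00/mo: 71 payments (last £174.81); total interest £11,314.81.
Interest saved = £11,772.81 − £11,314.81 = £458.00.

£458.00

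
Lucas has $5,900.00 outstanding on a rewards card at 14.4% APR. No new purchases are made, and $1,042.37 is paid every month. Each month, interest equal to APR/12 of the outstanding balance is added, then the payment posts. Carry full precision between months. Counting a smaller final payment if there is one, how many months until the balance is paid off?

Monthly rate r = 14.4%/12 = 1.2% = 0.012.
Recurrence: B ← B·(1+r) − $1,042.37.
Month 1: interest $70.80; balance after payment $4,928.43.
Month 2: interest $59.14; balance after payment $3,945.20.
Month 3: interest $47.34; balance after payment $2,950.17.
Month 4: interest $35.40; balance after payment $1,943.21.
Month 5: interest $23.32; balance after payment $924.15.
Month 6: interest $11.09; balance after payment $0.00.

6 payments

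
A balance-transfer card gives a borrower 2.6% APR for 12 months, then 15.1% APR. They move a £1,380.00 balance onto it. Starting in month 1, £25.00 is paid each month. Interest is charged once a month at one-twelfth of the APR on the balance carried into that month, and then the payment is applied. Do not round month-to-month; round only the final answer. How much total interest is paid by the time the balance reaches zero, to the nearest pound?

Promo months 1–12 at r₀ = 2.6%/12 = 0.00216667; months 13+ at r₁ = 15.1%/12 = 0.0125833.
After month 12: iterate B ← B·(1+r₀) − £25.00 for 12 months → £1,112.71.
Then at r₁ with £25.00/mo: n₂ = −ln(1 − r₁·B/P)/ln(1+r₁) ≈ 65.66 → 66 more payments.
Total paid = 77·£25.00 + £16.65 = £1,941.65; interest = £1,941.65 − £1,380.00 = £561.65.

£562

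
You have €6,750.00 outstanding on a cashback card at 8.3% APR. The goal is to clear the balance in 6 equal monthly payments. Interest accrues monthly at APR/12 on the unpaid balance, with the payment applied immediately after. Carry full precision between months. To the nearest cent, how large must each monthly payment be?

€1,152.39

Monthly rate r = 8.3%/12 = 0.691667% = 0.00691667.
Level-payment amortization: P = B₀·r / (1 − (1+r)^(−n)) = 6750.00·0.00691667 / (1 − 1.00692^(−6)).
Denominator 1 − (1+r)^(−6) = 0.0405135999.
P = 46.6875 / 0.0405135999 ≈ 1152.39.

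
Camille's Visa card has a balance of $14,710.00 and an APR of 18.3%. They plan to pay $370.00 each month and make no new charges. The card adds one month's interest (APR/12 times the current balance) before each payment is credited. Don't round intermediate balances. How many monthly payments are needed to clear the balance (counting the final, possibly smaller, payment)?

62 months

Monthly rate r = 18.3%/12 = 1.525% = 0.01525.
Recurrence: B ← B·(1+r) − $370.00.
Month 1: interest $224.33; balance after payment $14,564.33.
Month 2: interest $222.11; balance after payment $14,416.43.
Closed form: n = −ln(1 − rB₀/P)/ln(1+r) = −ln(0.39371)/ln(1.01525) ≈ 61.589, so the balance reaches zero during payment 62.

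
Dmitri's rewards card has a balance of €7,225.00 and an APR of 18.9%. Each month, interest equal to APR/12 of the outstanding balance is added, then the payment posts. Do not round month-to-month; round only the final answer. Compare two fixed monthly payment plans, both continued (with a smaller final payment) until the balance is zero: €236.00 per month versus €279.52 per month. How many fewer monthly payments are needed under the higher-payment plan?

Monthly rate r = 18.9%/12 = 1.575% = 0.01575.
At €236.00/mo: n = ⌈−ln(1 − rB₀/P)/ln(1+r)⌉ = 43 payments (last €27.02); total interest = total paid − €7,225.00 = €2,714.02.
At €279.52/mo: 34 payments (last €126.41); total interest €2,125.57.
Payments saved = 43 − 34 = 9.

9 fewer payments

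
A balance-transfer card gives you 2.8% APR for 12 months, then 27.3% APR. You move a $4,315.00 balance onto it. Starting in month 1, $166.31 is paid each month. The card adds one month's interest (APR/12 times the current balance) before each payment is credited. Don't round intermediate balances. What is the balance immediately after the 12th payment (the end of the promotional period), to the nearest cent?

$2,415.85

Promo months 1–12 at r₀ = 2.8%/12 = 0.00233333; months 13+ at r₁ = 27.3%/12 = 0.02275.
After month 12: iterate B ← B·(1+r₀) − $166.31 for 12 months → $2,415.85.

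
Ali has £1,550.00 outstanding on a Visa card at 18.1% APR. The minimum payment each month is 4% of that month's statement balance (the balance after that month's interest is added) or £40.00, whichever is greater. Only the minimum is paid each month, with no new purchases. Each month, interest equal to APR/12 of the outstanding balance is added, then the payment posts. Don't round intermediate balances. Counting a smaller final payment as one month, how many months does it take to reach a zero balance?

49 months

Monthly rate r = 18.1%/12 = 1.50833% = 0.0150833.
While 4% of the post-interest balance exceeds £40.00, each month B ← (B·(1+r))·(1 − 0.04), i.e. B shrinks by the factor (1+r)·0.96 = 0.97448.
This holds for months 1–18. Entering month 19 the balance is £973.29; 4% of the post-interest balance is now below £40.00, so the flat £40.00 minimum applies from here.
From month 19 a fixed £40.00 at rate r clears £973.29 in 31 more payments. Total: 18 + 31 = 49 months.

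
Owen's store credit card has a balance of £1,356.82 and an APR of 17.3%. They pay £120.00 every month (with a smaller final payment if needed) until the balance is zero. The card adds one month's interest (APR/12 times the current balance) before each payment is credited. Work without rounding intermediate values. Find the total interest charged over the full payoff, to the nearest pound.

£135

Monthly rate r = 17.3%/12 = 1.44167% = 0.0144167.
Payoff takes n = ⌈−ln(1 − rB₀/P)/ln(1+r)⌉ = ⌈12.431⌉ = 13 payments; the last is £51.98.
Total paid = 12·£120.00 + £51.98 = £1,491.98.
Total interest = total paid − principal = £1,491.98 − £1,356.82 = £135.16.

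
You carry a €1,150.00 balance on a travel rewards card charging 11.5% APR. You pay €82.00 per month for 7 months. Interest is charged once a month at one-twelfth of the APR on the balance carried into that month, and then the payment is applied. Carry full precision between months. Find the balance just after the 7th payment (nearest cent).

Monthly rate r = 11.5%/12 = 0.958333% = 0.00958333.
Each month: B ← B·(1+r) − €82.00.
Month 1: interest €11.02; balance after payment €1,079.02.
Month 2: interest €10.34; balance after payment €1,007.36.
Month 3: interest €9.65; balance after payment €935.02.
Month 4: interest €8.96; balance after payment €861.98.
Month 5: interest €8.26; balance after payment €788.24.
Month 6: interest €7.55; balance after payment €713.79.
Month 7: interest €6.84; balance after payment €638.63.

€638.63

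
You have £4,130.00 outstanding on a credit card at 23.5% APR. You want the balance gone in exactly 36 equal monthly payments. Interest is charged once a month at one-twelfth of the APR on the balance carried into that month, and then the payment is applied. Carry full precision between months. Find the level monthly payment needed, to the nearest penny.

Monthly rate r = 23.5%/12 = 1.95833% = 0.0195833.
Level-payment amortization: P = B₀·r / (1 − (1+r)^(−n)) = 4130.00·0.0195833 / (1 − 1.01958^(−36)).
Denominator 1 − (1+r)^(−36) = 0.502512922.
P = 80.8792 / 0.502512922 ≈ 160.95.

£160.95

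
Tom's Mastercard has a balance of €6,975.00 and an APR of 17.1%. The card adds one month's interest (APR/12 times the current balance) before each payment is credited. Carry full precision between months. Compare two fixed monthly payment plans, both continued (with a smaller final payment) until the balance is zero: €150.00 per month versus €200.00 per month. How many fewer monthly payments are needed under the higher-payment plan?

28 fewer payments

Monthly rate r = 17.1%/12 = 1.425% = 0.01425.
At €150.00/mo: n = ⌈−ln(1 − rB₀/P)/ln(1+r)⌉ = 77 payments (last €118.95); total interest = total paid − €6,975.00 = €4,543.95.
At €200.00/mo: 49 payments (last €112.45); total interest €2,737.45.
Payments saved = 77 − 49 = 28.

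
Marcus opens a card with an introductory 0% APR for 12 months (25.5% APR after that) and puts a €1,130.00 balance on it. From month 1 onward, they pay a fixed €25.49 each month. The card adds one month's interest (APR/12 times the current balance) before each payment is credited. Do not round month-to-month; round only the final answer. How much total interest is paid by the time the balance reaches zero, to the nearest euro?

€584

Promo months 1–12 at r₀ = 0%/12 = 0; months 13+ at r₁ = 25.5%/12 = 0.02125.
After month 12 (no interest yet): B = €1,130.00 − 12·€25.49 = €824.12.
Then at r₁ with €25.49/mo: n₂ = −ln(1 − r₁·B/P)/ln(1+r₁) ≈ 55.25 → 56 more payments.
Total paid = 67·€25.49 + €6.31 = €1,714.14; interest = €1,714.14 − €1,130.00 = €584.14.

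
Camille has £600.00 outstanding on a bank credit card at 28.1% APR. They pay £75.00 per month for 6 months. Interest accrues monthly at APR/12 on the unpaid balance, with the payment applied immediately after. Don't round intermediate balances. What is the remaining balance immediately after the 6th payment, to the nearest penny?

£212.21

Monthly rate r = 28.1%/12 = 2.34167% = 0.0234167.
Each month: B ← B·(1+r) − £75.00.
Month 1: interest £14.05; balance after payment £539.05.
Month 2: interest £12.62; balance after payment £476.67.
Month 3: interest £11.16; balance after payment £412.83.
Month 4: interest £9.67; balance after payment £347.50.
Month 5: interest £8.14; balance after payment £280.64.
Month 6: interest £6.57; balance after payment £212.21.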